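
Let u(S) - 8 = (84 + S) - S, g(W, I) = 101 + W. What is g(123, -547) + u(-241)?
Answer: 316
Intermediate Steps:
u(S) = 92 (u(S) = 8 + ((84 + S) - S) = 8 + 84 = 92)
g(123, -547) + u(-241) = (101 + 123) + 92 = 224 + 92 = 316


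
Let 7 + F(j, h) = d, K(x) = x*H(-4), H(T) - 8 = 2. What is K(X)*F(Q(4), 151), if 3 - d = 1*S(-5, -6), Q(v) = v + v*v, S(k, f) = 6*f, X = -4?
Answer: -1280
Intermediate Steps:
H(T) = 10 (H(T) = 8 + 2 = 10)
Q(v) = v + v²
K(x) = 10*x (K(x) = x*10 = 10*x)
d = 39 (d = 3 - 6*(-6) = 3 - (-36) = 3 - 1*(-36) = 3 + 36 = 39)
F(j, h) = 32 (F(j, h) = -7 + 39 = 32)
K(X)*F(Q(4), 151) = (10*(-4))*32 = -40*32 = -1280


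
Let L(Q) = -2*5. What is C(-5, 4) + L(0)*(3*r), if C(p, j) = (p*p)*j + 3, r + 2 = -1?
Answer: 193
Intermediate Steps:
r = -3 (r = -2 - 1 = -3)
L(Q) = -10
C(p, j) = 3 + j*p² (C(p, j) = p²*j + 3 = j*p² + 3 = 3 + j*p²)
C(-5, 4) + L(0)*(3*r) = (3 + 4*(-5)²) - 30*(-3) = (3 + 4*25) - 10*(-9) = (3 + 100) + 90 = 103 + 90 = 193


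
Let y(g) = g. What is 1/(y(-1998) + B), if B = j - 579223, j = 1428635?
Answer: 1/847414 ≈ 1.1801e-6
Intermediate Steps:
B = 849412 (B = 1428635 - 579223 = 849412)
1/(y(-1998) + B) = 1/(-1998 + 849412) = 1/847414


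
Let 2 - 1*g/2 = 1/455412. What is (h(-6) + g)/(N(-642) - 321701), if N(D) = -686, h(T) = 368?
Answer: -84706631/73409454222 ≈ -0.0011539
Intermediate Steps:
g = 910823/227706 (g = 4 - 2/455412 = 4 - 2*1/455412 = 4 - 1/227706 = 910823/227706 ≈ 4.0000)
(h(-6) + g)/(N(-642) - 321701) = (368 + 910823/227706)/(-686 - 321701) = (84706631/227706)/(-322387) = (84706631/227706)*(-1/322387) = -84706631/73409454222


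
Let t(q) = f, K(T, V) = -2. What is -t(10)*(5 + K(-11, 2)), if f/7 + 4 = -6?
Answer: 210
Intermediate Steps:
f = -70 (f = -28 + 7*(-6) = -28 - 42 = -70)
t(q) = -70
-t(10)*(5 + K(-11, 2)) = -(-70)*(5 - 2) = -(-70)*3 = -1*(-210) = 210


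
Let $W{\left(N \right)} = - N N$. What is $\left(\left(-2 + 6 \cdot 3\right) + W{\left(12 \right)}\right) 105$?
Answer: $-13440$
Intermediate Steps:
$W{\left(N \right)} = - N^{2}$
$\left(\left(-2 + 6 \cdot 3\right) + W{\left(12 \right)}\right) 105 = \left(\left(-2 + 6 \cdot 3\right) - 12^{2}\right) 105 = \left(\left(-2 + 18\right) - 144\right) 105 = \left(16 - 144\right) 105 = \left(-128\right) 105 = -13440$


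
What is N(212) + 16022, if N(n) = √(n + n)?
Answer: 16022 + 2*√106 ≈ 16043.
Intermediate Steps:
N(n) = √2*√n (N(n) = √(2*n) = √2*√n)
N(212) + 16022 = √2*√212 + 16022 = √2*(2*√53) + 16022 = 2*√106 + 16022 = 16022 + 2*√106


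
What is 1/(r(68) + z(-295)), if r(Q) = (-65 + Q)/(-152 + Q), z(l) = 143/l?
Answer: -8260/4299 ≈ -1.9214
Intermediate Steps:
r(Q) = (-65 + Q)/(-152 + Q)
1/(r(68) + z(-295)) = 1/((-65 + 68)/(-152 + 68) + 143/(-295)) = 1/(3/(-84) + 143*(-1/295)) = 1/(-1/84*3 - 143/295) = 1/(-1/28 - 143/295) = 1/(-4299/8260) = -8260/4299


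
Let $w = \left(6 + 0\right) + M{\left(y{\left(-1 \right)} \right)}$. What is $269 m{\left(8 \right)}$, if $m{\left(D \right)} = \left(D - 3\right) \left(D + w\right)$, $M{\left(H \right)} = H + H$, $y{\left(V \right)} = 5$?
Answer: $32280$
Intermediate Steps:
$M{\left(H \right)} = 2 H$
$w = 16$ ($w = \left(6 + 0\right) + 2 \cdot 5 = 6 + 10 = 16$)
$m{\left(D \right)} = \left(-3 + D\right) \left(16 + D\right)$ ($m{\left(D \right)} = \left(D - 3\right) \left(D + 16\right) = \left(-3 + D\right) \left(16 + D\right)$)
$269 m{\left(8 \right)} = 269 \left(-48 + 8^{2} + 13 \cdot 8\right) = 269 \left(-48 + 64 + 104\right) = 269 \cdot 120 = 32280$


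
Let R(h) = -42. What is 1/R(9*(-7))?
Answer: -1/42 ≈ -0.023810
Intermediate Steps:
1/R(9*(-7)) = 1/(-42) = -1/42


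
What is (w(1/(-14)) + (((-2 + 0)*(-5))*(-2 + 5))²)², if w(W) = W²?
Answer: 31117312801/38416 ≈ 8.1001e+5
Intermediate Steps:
(w(1/(-14)) + (((-2 + 0)*(-5))*(-2 + 5))²)² = ((1/(-14))² + (((-2 + 0)*(-5))*(-2 + 5))²)² = ((-1/14)² + (-2*(-5)*3)²)² = (1/196 + (10*3)²)² = (1/196 + 30²)² = (1/196 + 900)² = (176401/196)² = 31117312801/38416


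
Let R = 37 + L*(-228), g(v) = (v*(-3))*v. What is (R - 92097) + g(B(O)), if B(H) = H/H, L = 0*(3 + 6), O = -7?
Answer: -92063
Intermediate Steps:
L = 0 (L = 0*9 = 0)
B(H) = 1
g(v) = -3*v² (g(v) = (-3*v)*v = -3*v²)
R = 37 (R = 37 + 0*(-228) = 37 + 0 = 37)
(R - 92097) + g(B(O)) = (37 - 92097) - 3*1² = -92060 - 3*1 = -92060 - 3 = -92063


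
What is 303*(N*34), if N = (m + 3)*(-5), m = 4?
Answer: -360570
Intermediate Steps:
N = -35 (N = (4 + 3)*(-5) = 7*(-5) = -35)
303*(N*34) = 303*(-35*34) = 303*(-1190) = -360570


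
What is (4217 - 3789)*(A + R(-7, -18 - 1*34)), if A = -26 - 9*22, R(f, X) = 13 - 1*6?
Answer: -92876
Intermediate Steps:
R(f, X) = 7 (R(f, X) = 13 - 6 = 7)
A = -224 (A = -26 - 198 = -224)
(4217 - 3789)*(A + R(-7, -18 - 1*34)) = (4217 - 3789)*(-224 + 7) = 428*(-217) = -92876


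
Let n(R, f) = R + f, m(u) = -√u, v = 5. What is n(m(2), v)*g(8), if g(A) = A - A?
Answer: 0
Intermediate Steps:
g(A) = 0
n(m(2), v)*g(8) = (-√2 + 5)*0 = (5 - √2)*0 = 0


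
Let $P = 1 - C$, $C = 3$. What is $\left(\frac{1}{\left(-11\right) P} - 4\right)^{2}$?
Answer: $\frac{7569}{484} \approx 15.638$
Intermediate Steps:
$P = -2$ ($P = 1 - 3 = -2$)
$\left(\frac{1}{\left(-11\right) P} - 4\right)^{2} = \left(\frac{1}{\left(-11\right) \left(-2\right)} - 4\right)^{2} = \left(\left(- \frac{1}{11}\right) \left(- \frac{1}{2}\right) - 4\right)^{2} = \left(\frac{1}{22} - 4\right)^{2} = \left(- \frac{87}{22}\right)^{2} = \frac{7569}{484}$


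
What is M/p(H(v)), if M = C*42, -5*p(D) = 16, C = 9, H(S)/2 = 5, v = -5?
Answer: -945/8 ≈ -118.13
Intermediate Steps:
H(S) = 10 (H(S) = 2*5 = 10)
p(D) = -16/5 (p(D) = -⅕*16 = -16/5)
M = 378 (M = 9*42 = 378)
M/p(H(v)) = 378/(-16/5) = 378*(-5/16) = -945/8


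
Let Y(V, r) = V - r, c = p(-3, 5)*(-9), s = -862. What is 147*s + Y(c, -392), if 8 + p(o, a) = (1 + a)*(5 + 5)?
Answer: -126790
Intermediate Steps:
p(o, a) = 2 + 10*a (p(o, a) = -8 + (1 + a)*(5 + 5) = -8 + (1 + a)*10 = -8 + (10 + 10*a) = 2 + 10*a)
c = -468 (c = (2 + 10*5)*(-9) = (2 + 50)*(-9) = 52*(-9) = -468)
147*s + Y(c, -392) = 147*(-862) + (-468 - 1*(-392)) = -126714 + (-468 + 392) = -126714 - 76 = -126790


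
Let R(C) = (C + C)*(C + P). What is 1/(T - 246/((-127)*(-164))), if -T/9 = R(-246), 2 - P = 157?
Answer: -254/451009515 ≈ -5.6318e-7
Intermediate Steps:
P = -155 (P = 2 - 1*157 = 2 - 157 = -155)
R(C) = 2*C*(-155 + C) (R(C) = (C + C)*(C - 155) = (2*C)*(-155 + C) = 2*C*(-155 + C))
T = -1775628 (T = -18*(-246)*(-155 - 246) = -18*(-246)*(-401) = -9*197292 = -1775628)
1/(T - 246/((-127)*(-164))) = 1/(-1775628 - 246/((-127)*(-164))) = 1/(-1775628 - (-246)*(-1)/(127*164)) = 1/(-1775628 - 246*1/20828) = 1/(-1775628 - 3/254) = 1/(-451009515/254) = -254/451009515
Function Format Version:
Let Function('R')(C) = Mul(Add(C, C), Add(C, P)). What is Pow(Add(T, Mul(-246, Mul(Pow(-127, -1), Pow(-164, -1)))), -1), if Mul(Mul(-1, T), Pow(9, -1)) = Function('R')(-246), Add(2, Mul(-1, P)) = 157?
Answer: Rational(-254, 451009515) ≈ -5.6318e-7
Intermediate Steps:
P = -155 (P = Add(2, Mul(-1, 157)) = Add(2, -157) = -155)
Function('R')(C) = Mul(2, C, Add(-155, C)) (Function('R')(C) = Mul(Add(C, C), Add(C, -155)) = Mul(Mul(2, C), Add(-155, C)) = Mul(2, C, Add(-155, C)))
T = -1775628 (T = Mul(-9, Mul(2, -246, Add(-155, -246))) = Mul(-9, Mul(2, -246, -401)) = Mul(-9, 197292) = -1775628)
Pow(Add(T, Mul(-246, Mul(Pow(-127, -1), Pow(-164, -1)))), -1) = Pow(Add(-1775628, Mul(-246, Mul(Pow(-127, -1), Pow(-164, -1)))), -1) = Pow(Add(-1775628, Mul(-246, Mul(Rational(-1, 127), Rational(-1, 164)))), -1) = Pow(Add(-1775628, Mul(-246, Rational(1, 20828))), -1) = Pow(Add(-1775628, Rational(-3, 254)), -1) = Pow(Rational(-451009515, 254), -1) = Rational(-254, 451009515)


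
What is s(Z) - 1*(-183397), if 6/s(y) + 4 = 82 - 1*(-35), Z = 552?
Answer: 20723867/113 ≈ 1.8340e+5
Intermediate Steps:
s(y) = 6/113 (s(y) = 6/(-4 + (82 - 1*(-35))) = 6/(-4 + (82 + 35)) = 6/(-4 + 117) = 6/113)
s(Z) - 1*(-183397) = 6/113 - 1*(-183397) = 6/113 + 183397 = 20723867/113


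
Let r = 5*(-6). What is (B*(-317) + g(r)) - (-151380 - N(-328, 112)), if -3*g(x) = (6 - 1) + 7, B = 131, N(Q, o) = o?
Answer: 109961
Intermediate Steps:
r = -30
g(x) = -4 (g(x) = -((6 - 1) + 7)/3 = -(5 + 7)/3 = -⅓*12 = -4)
(B*(-317) + g(r)) - (-151380 - N(-328, 112)) = (131*(-317) - 4) - (-151380 - 1*112) = (-41527 - 4) - (-151380 - 112) = -41531 - 1*(-151492) = -41531 + 151492 = 109961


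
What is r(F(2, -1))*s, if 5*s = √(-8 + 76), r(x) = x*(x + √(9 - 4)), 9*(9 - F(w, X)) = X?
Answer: 164*√85/45 + 13448*√17/405 ≈ 170.51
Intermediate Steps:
F(w, X) = 9 - X/9
r(x) = x*(x + √5)
s = 2*√17/5 (s = √(-8 + 76)/5 = √68/5 = (2*√17)/5 = 2*√17/5 ≈ 1.6492)
r(F(2, -1))*s = ((9 - ⅑*(-1))*((9 - ⅑*(-1)) + √5))*(2*√17/5) = ((9 + ⅑)*((9 + ⅑) + √5))*(2*√17/5) = (82*(82/9 + √5)/9)*(2*√17/5) = (6724/81 + 82*√5/9)*(2*√17/5) = 2*√17*(6724/81 + 82*√5/9)/5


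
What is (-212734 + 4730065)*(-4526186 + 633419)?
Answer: -17584917044877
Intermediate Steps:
(-212734 + 4730065)*(-4526186 + 633419) = 4517331*(-3892767) = -17584917044877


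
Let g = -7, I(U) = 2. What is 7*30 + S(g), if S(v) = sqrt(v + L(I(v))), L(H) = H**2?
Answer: 210 + I*sqrt(3) ≈ 210.0 + 1.732*I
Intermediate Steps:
S(v) = sqrt(4 + v) (S(v) = sqrt(v + 2**2) = sqrt(v + 4) = sqrt(4 + v))
7*30 + S(g) = 7*30 + sqrt(4 - 7) = 210 + sqrt(-3) = 210 + I*sqrt(3)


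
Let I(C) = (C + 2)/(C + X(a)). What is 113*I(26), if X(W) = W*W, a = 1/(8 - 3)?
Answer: 11300/93 ≈ 121.51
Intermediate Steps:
a = ⅕ (a = 1/5 = ⅕ ≈ 0.20000)
X(W) = W²
I(C) = (2 + C)/(1/25 + C) (I(C) = (C + 2)/(C + (⅕)²) = (2 + C)/(C + 1/25) = (2 + C)/(1/25 + C))
113*I(26) = 113*(25*(2 + 26)/(1 + 25*26)) = 113*(25*28/(1 + 650)) = 113*(25*28/651) = 113*(25*(1/651)*28) = 113*(100/93) = 11300/93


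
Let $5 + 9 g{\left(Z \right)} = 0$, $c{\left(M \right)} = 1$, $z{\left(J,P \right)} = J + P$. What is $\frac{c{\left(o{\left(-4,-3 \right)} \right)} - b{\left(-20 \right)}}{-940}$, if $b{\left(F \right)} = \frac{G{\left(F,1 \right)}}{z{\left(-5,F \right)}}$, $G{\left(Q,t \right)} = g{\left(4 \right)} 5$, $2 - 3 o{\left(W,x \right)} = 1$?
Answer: $- \frac{2}{2115} \approx -0.00094563$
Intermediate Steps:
$o{\left(W,x \right)} = \frac{1}{3}$ ($o{\left(W,x \right)} = \frac{2}{3} - \frac{1}{3} = \frac{1}{3}$)
$g{\left(Z \right)} = - \frac{5}{9}$ ($g{\left(Z \right)} = - \frac{5}{9} + \frac{1}{9} \cdot 0 = - \frac{5}{9} + 0 = - \frac{5}{9}$)
$G{\left(Q,t \right)} = - \frac{25}{9}$ ($G{\left(Q,t \right)} = \left(- \frac{5}{9}\right) 5 = - \frac{25}{9}$)
$b{\left(F \right)} = - \frac{25}{9 \left(-5 + F\right)}$
$\frac{c{\left(o{\left(-4,-3 \right)} \right)} - b{\left(-20 \right)}}{-940} = \frac{1 - - \frac{25}{-45 + 9 \left(-20\right)}}{-940} = \left(1 - - \frac{25}{-45 - 180}\right) \left(- \frac{1}{940}\right) = \left(1 - - \frac{25}{-225}\right) \left(- \frac{1}{940}\right) = \left(1 - \left(-25\right) \left(- \frac{1}{225}\right)\right) \left(- \frac{1}{940}\right) = \left(1 - \frac{1}{9}\right) \left(- \frac{1}{940}\right) = \frac{8}{9} \left(- \frac{1}{940}\right) = - \frac{2}{2115}$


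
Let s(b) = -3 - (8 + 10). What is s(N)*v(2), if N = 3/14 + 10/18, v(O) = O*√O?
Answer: -42*√2 ≈ -59.397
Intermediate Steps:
v(O) = O^(3/2)
N = 97/126 (N = 3*(1/14) + 10*(1/18) = 3/14 + 5/9 = 97/126 ≈ 0.76984)
s(b) = -21 (s(b) = -3 - 1*18 = -3 - 18 = -21)
s(N)*v(2) = -42*√2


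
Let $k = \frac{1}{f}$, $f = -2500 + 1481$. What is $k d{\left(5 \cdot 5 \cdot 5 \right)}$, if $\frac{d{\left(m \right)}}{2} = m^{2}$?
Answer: $- \frac{31250}{1019} \approx -30.667$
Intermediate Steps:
$d{\left(m \right)} = 2 m^{2}$
$f = -1019$
$k = - \frac{1}{1019}$ ($k = \frac{1}{-1019} = - \frac{1}{1019} \approx -0.00098135$)
$k d{\left(5 \cdot 5 \cdot 5 \right)} = - \frac{2 \left(5 \cdot 5 \cdot 5\right)^{2}}{1019} = - \frac{2 \left(25 \cdot 5\right)^{2}}{1019} = - \frac{2 \cdot 125^{2}}{1019} = - \frac{2 \cdot 15625}{1019} = \left(- \frac{1}{1019}\right) 31250 = - \frac{31250}{1019}$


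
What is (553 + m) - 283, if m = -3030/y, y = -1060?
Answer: 28923/106 ≈ 272.86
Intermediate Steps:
m = 303/106 (m = -3030/(-1060) = -3030*(-1/1060) = 303/106 ≈ 2.8585)
(553 + m) - 283 = (553 + 303/106) - 283 = 58921/106 - 283 = 28923/106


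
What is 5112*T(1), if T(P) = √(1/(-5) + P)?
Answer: 10224*√5/5 ≈ 4572.3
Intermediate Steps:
T(P) = √(-⅕ + P)
5112*T(1) = 5112*(√(-5 + 25*1)/5) = 5112*(√(-5 + 25)/5) = 5112*(√20/5) = 5112*((2*√5)/5) = 5112*(2*√5/5) = 10224*√5/5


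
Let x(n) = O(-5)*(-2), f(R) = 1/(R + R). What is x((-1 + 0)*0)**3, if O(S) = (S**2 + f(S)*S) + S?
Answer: -68921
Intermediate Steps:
f(R) = 1/(2*R)
O(S) = 1/2 + S + S**2 (O(S) = (S**2 + (1/(2*S))*S) + S = (S**2 + 1/2) + S = (1/2 + S**2) + S = 1/2 + S + S**2)
x(n) = -41 (x(n) = (1/2 - 5 + (-5)**2)*(-2) = (1/2 - 5 + 25)*(-2) = (41/2)*(-2) = -41)
x((-1 + 0)*0)**3 = (-41)**3 = -68921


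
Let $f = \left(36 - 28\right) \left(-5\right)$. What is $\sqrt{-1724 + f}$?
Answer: $42 i \approx 42.0 i$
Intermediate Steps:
$f = -40$ ($f = 8 \left(-5\right) = -40$)
$\sqrt{-1724 + f} = \sqrt{-1724 - 40} = \sqrt{-1764} = 42 i$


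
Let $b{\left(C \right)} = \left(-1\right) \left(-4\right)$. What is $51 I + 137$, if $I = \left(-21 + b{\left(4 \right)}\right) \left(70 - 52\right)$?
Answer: $-15469$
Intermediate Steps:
$b{\left(C \right)} = 4$
$I = -306$ ($I = \left(-21 + 4\right) \left(70 - 52\right) = \left(-17\right) 18 = -306$)
$51 I + 137 = 51 \left(-306\right) + 137 = -15606 + 137 = -15469$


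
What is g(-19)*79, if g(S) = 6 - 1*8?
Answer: -158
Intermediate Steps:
g(S) = -2 (g(S) = 6 - 8 = -2)
g(-19)*79 = -2*79 = -158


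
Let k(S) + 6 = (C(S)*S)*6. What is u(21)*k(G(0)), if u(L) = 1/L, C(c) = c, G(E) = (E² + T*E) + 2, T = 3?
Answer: 6/7 ≈ 0.85714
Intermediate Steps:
G(E) = 2 + E² + 3*E (G(E) = (E² + 3*E) + 2 = 2 + E² + 3*E)
k(S) = -6 + 6*S² (k(S) = -6 + (S*S)*6 = -6 + S²*6 = -6 + 6*S²)
u(21)*k(G(0)) = (-6 + 6*(2 + 0² + 3*0)²)/21 = (-6 + 6*(2 + 0 + 0)²)/21 = (-6 + 6*2²)/21 = (-6 + 6*4)/21 = (-6 + 24)/21 = (1/21)*18 = 6/7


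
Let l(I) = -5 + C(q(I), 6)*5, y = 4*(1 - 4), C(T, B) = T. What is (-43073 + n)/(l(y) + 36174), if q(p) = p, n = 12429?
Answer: -30644/36109 ≈ -0.84865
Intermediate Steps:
y = -12 (y = 4*(-3) = -12)
l(I) = -5 + 5*I (l(I) = -5 + I*5 = -5 + 5*I)
(-43073 + n)/(l(y) + 36174) = (-43073 + 12429)/((-5 + 5*(-12)) + 36174) = -30644/((-5 - 60) + 36174) = -30644/(-65 + 36174) = -30644/36109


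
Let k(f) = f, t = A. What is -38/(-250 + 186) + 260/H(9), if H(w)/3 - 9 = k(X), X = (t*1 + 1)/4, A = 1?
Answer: 17723/1824 ≈ 9.7166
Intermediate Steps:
t = 1
X = ½ (X = (1*1 + 1)/4 = (1 + 1)*(¼) = 2*(¼) = ½ ≈ 0.50000)
H(w) = 57/2 (H(w) = 27 + 3*(½) = 27 + 3/2 = 57/2)
-38/(-250 + 186) + 260/H(9) = -38/(-250 + 186) + 260/(57/2) = -38/(-64) + 260*(2/57) = -38*(-1/64) + 520/57 = 19/32 + 520/57 = 17723/1824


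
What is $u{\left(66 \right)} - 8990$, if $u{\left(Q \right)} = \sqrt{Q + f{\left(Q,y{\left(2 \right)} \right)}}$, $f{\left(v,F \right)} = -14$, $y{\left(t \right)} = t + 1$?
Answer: $-8990 + 2 \sqrt{13} \approx -8982.8$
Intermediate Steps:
$y{\left(t \right)} = 1 + t$
$u{\left(Q \right)} = \sqrt{-14 + Q}$ ($u{\left(Q \right)} = \sqrt{Q - 14} = \sqrt{-14 + Q}$)
$u{\left(66 \right)} - 8990 = \sqrt{-14 + 66} - 8990 = \sqrt{52} - 8990 = 2 \sqrt{13} - 8990 = -8990 + 2 \sqrt{13}$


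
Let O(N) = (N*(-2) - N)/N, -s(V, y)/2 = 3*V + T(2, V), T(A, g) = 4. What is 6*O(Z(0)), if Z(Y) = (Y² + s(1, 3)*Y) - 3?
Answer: -18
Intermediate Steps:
s(V, y) = -8 - 6*V (s(V, y) = -2*(3*V + 4) = -2*(4 + 3*V) = -8 - 6*V)
Z(Y) = -3 + Y² - 14*Y (Z(Y) = (Y² + (-8 - 6*1)*Y) - 3 = (Y² + (-8 - 6)*Y) - 3 = (Y² - 14*Y) - 3 = -3 + Y² - 14*Y)
O(N) = -3 (O(N) = (-2*N - N)/N = (-3*N)/N = -3)
6*O(Z(0)) = 6*(-3) = -18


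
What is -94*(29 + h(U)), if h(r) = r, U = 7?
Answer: -3384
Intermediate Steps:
-94*(29 + h(U)) = -94*(29 + 7) = -94*36 = -3384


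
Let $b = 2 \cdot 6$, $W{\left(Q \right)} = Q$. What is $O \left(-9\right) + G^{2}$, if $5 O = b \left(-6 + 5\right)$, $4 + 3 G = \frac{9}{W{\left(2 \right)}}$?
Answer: $\frac{3893}{180} \approx 21.628$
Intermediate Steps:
$b = 12$
$G = \frac{1}{6}$ ($G = - \frac{4}{3} + \frac{9 \cdot \frac{1}{2}}{3} = - \frac{4}{3} + \frac{1}{3} \cdot \frac{9}{2} = - \frac{4}{3} + \frac{3}{2} = \frac{1}{6} \approx 0.16667$)
$O = - \frac{12}{5}$ ($O = \frac{12 \left(-6 + 5\right)}{5} = \frac{12 \left(-1\right)}{5} = \frac{1}{5} \left(-12\right) = - \frac{12}{5} \approx -2.4$)
$O \left(-9\right) + G^{2} = \left(- \frac{12}{5}\right) \left(-9\right) + \left(\frac{1}{6}\right)^{2} = \frac{108}{5} + \frac{1}{36} = \frac{3893}{180}$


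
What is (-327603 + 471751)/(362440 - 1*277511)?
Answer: 144148/84929 ≈ 1.6973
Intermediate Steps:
(-327603 + 471751)/(362440 - 1*277511) = 144148/(362440 - 277511) = 144148/84929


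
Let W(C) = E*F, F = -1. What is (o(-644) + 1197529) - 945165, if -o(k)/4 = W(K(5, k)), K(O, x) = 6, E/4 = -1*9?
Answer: 252220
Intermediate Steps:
E = -36 (E = 4*(-1*9) = 4*(-9) = -36)
W(C) = 36 (W(C) = -36*(-1) = 36)
o(k) = -144 (o(k) = -4*36 = -144)
(o(-644) + 1197529) - 945165 = (-144 + 1197529) - 945165 = 1197385 - 945165 = 252220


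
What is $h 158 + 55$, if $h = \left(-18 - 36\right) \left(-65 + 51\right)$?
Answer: $119503$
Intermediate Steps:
$h = 756$ ($h = \left(-54\right) \left(-14\right) = 756$)
$h 158 + 55 = 756 \cdot 158 + 55 = 119448 + 55 = 119503$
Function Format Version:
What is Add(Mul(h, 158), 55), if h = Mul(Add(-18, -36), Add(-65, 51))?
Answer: 119503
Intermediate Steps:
h = 756 (h = Mul(-54, -14) = 756)
Add(Mul(h, 158), 55) = Add(Mul(756, 158), 55) = Add(119448, 55) = 119503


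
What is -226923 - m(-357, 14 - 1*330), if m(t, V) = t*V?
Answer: -339735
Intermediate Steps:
m(t, V) = V*t
-226923 - m(-357, 14 - 1*330) = -226923 - (14 - 1*330)*(-357) = -226923 - (14 - 330)*(-357) = -226923 - (-316)*(-357) = -226923 - 1*112812 = -226923 - 112812 = -339735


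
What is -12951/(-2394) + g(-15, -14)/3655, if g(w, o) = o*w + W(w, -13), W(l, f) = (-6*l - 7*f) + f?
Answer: 5360093/972230 ≈ 5.5132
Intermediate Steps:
W(l, f) = -6*f - 6*l (W(l, f) = (-7*f - 6*l) + f = -6*f - 6*l)
g(w, o) = 78 - 6*w + o*w (g(w, o) = o*w + (-6*(-13) - 6*w) = o*w + (78 - 6*w) = 78 - 6*w + o*w)
-12951/(-2394) + g(-15, -14)/3655 = -12951/(-2394) + (78 - 6*(-15) - 14*(-15))/3655 = -12951*(-1/2394) + (78 + 90 + 210)*(1/3655) = 1439/266 + 378*(1/3655) = 1439/266 + 378/3655 = 5360093/972230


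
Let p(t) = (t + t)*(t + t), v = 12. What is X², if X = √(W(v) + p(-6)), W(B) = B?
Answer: 156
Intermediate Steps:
p(t) = 4*t² (p(t) = (2*t)*(2*t) = 4*t²)
X = 2*√39 (X = √(12 + 4*(-6)²) = √(12 + 4*36) = √(12 + 144) = √156 = 2*√39 ≈ 12.490)
X² = (2*√39)² = 156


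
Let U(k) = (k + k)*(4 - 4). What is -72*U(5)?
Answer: 0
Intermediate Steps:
U(k) = 0 (U(k) = (2*k)*0 = 0)
-72*U(5) = -72*0 = 0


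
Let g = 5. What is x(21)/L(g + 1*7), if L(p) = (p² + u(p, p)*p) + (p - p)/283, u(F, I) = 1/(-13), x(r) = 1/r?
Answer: 13/39060 ≈ 0.00033282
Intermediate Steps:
u(F, I) = -1/13
L(p) = p² - p/13 (L(p) = (p² - p/13) + (p - p)/283 = (p² - p/13) + 0*(1/283) = (p² - p/13) + 0 = p² - p/13)
x(21)/L(g + 1*7) = 1/(21*(((5 + 1*7)*(-1/13 + (5 + 1*7))))) = 1/(21*(((5 + 7)*(-1/13 + (5 + 7))))) = 1/(21*((12*(-1/13 + 12)))) = 1/(21*((12*(155/13)))) = 1/(21*(1860/13)) = (1/21)*(13/1860) = 13/39060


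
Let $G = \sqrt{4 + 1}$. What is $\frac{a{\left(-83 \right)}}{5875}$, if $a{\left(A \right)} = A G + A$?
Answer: $- \frac{83}{5875} - \frac{83 \sqrt{5}}{5875} \approx -0.045718$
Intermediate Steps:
$G = \sqrt{5} \approx 2.2361$
$a{\left(A \right)} = A + A \sqrt{5}$ ($a{\left(A \right)} = A \sqrt{5} + A = A + A \sqrt{5}$)
$\frac{a{\left(-83 \right)}}{5875} = \frac{\left(-83\right) \left(1 + \sqrt{5}\right)}{5875} = \left(-83 - 83 \sqrt{5}\right) \frac{1}{5875} = - \frac{83}{5875} - \frac{83 \sqrt{5}}{5875}$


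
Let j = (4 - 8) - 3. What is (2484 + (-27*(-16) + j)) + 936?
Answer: 3845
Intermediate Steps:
j = -7 (j = -4 - 3 = -7)
(2484 + (-27*(-16) + j)) + 936 = (2484 + (-27*(-16) - 7)) + 936 = (2484 + (432 - 7)) + 936 = (2484 + 425) + 936 = 2909 + 936 = 3845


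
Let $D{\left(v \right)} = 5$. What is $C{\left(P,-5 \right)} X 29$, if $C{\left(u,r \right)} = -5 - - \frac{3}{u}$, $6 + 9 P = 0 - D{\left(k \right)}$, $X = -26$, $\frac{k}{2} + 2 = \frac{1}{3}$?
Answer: $\frac{61828}{11} \approx 5620.7$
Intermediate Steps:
$k = - \frac{10}{3}$ ($k = -4 + \frac{2}{3} = - \frac{10}{3} \approx -3.3333$)
$P = - \frac{11}{9}$ ($P = - \frac{2}{3} + \frac{0 - 5}{9} = - \frac{2}{3} + \frac{1}{9} \left(-5\right) = - \frac{2}{3} - \frac{5}{9} = - \frac{11}{9} \approx -1.2222$)
$C{\left(u,r \right)} = -5 + \frac{3}{u}$
$C{\left(P,-5 \right)} X 29 = \left(-5 + \frac{3}{- \frac{11}{9}}\right) \left(-26\right) 29 = \left(-5 + 3 \left(- \frac{9}{11}\right)\right) \left(-26\right) 29 = \left(-5 - \frac{27}{11}\right) \left(-26\right) 29 = \left(- \frac{82}{11}\right) \left(-26\right) 29 = \frac{2132}{11} \cdot 29 = \frac{61828}{11}$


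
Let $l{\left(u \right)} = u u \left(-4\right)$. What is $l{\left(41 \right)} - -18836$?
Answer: $12112$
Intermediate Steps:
$l{\left(u \right)} = - 4 u^{2}$ ($l{\left(u \right)} = u^{2} \left(-4\right) = - 4 u^{2}$)
$l{\left(41 \right)} - -18836 = - 4 \cdot 41^{2} - -18836 = \left(-4\right) 1681 + 18836 = -6724 + 18836 = 12112$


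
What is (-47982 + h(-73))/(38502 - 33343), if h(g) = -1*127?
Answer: -48109/5159 ≈ -9.3253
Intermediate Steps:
h(g) = -127
(-47982 + h(-73))/(38502 - 33343) = (-47982 - 127)/(38502 - 33343) = -48109/5159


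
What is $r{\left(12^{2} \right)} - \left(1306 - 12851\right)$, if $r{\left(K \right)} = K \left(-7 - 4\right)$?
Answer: $9961$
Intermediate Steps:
$r{\left(K \right)} = - 11 K$ ($r{\left(K \right)} = K \left(-11\right) = - 11 K$)
$r{\left(12^{2} \right)} - \left(1306 - 12851\right) = - 11 \cdot 12^{2} - \left(1306 - 12851\right) = \left(-11\right) 144 - -11545 = -1584 + 11545 = 9961$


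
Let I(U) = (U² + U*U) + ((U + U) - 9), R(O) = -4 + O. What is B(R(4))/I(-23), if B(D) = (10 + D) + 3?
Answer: 13/1003 ≈ 0.012961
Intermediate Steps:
B(D) = 13 + D
I(U) = -9 + 2*U + 2*U² (I(U) = (U² + U²) + (2*U - 9) = 2*U² + (-9 + 2*U) = -9 + 2*U + 2*U²)
B(R(4))/I(-23) = (13 + (-4 + 4))/(-9 + 2*(-23) + 2*(-23)²) = (13 + 0)/(-9 - 46 + 2*529) = 13/(-9 - 46 + 1058) = 13/1003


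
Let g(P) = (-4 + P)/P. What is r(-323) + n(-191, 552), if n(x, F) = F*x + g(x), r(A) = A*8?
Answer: -20630861/191 ≈ -1.0802e+5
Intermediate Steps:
r(A) = 8*A
g(P) = (-4 + P)/P
n(x, F) = F*x + (-4 + x)/x
r(-323) + n(-191, 552) = 8*(-323) + (1 - 4/(-191) + 552*(-191)) = -2584 + (1 - 4*(-1/191) - 105432) = -2584 + (1 + 4/191 - 105432) = -2584 - 20137317/191 = -20630861/191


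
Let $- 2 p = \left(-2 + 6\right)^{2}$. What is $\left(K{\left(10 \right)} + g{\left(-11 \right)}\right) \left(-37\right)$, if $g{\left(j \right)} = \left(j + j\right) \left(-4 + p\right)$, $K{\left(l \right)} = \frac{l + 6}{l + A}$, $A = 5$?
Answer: $- \frac{147112}{15} \approx -9807.5$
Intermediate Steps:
$p = -8$ ($p = - \frac{\left(-2 + 6\right)^{2}}{2} = - \frac{4^{2}}{2} = \left(- \frac{1}{2}\right) 16 = -8$)
$K{\left(l \right)} = \frac{6 + l}{5 + l}$ ($K{\left(l \right)} = \frac{l + 6}{l + 5} = \frac{6 + l}{5 + l}$)
$g{\left(j \right)} = - 24 j$ ($g{\left(j \right)} = \left(j + j\right) \left(-4 - 8\right) = 2 j \left(-12\right) = - 24 j$)
$\left(K{\left(10 \right)} + g{\left(-11 \right)}\right) \left(-37\right) = \left(\frac{6 + 10}{5 + 10} - -264\right) \left(-37\right) = \left(\frac{1}{15} \cdot 16 + 264\right) \left(-37\right) = \left(\frac{16}{15} + 264\right) \left(-37\right) = \frac{3976}{15} \left(-37\right) = - \frac{147112}{15}$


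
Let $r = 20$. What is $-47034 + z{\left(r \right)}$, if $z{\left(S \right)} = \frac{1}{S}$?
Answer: $- \frac{940679}{20} \approx -47034.0$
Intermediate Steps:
$-47034 + z{\left(r \right)} = -47034 + \frac{1}{20} = - \frac{940679}{20}$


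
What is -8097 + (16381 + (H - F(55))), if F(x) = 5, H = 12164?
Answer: 20443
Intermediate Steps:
-8097 + (16381 + (H - F(55))) = -8097 + (16381 + (12164 - 1*5)) = -8097 + (16381 + (12164 - 5)) = -8097 + (16381 + 12159) = -8097 + 28540 = 20443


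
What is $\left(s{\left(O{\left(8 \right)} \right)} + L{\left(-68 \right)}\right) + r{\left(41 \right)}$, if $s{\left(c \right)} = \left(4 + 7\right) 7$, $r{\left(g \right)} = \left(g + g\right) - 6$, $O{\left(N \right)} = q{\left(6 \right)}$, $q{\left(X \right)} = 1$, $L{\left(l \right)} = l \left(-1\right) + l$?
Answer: $153$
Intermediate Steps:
$L{\left(l \right)} = 0$ ($L{\left(l \right)} = - l + l = 0$)
$O{\left(N \right)} = 1$
$r{\left(g \right)} = -6 + 2 g$ ($r{\left(g \right)} = 2 g - 6 = -6 + 2 g$)
$s{\left(c \right)} = 77$ ($s{\left(c \right)} = 11 \cdot 7 = 77$)
$\left(s{\left(O{\left(8 \right)} \right)} + L{\left(-68 \right)}\right) + r{\left(41 \right)} = \left(77 + 0\right) + \left(-6 + 2 \cdot 41\right) = 77 + \left(-6 + 82\right) = 77 + 76 = 153$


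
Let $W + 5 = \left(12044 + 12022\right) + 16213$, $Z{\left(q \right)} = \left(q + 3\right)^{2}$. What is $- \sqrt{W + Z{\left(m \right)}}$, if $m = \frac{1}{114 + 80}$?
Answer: $- \frac{\sqrt{1516092153}}{194} \approx -200.71$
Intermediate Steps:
$m = \frac{1}{194} \approx 0.0051546$
$Z{\left(q \right)} = \left(3 + q\right)^{2}$
$W = 40274$ ($W = -5 + \left(\left(12044 + 12022\right) + 16213\right) = -5 + \left(24066 + 16213\right) = -5 + 40279 = 40274$)
$- \sqrt{W + Z{\left(m \right)}} = - \sqrt{40274 + \left(3 + \frac{1}{194}\right)^{2}} = - \sqrt{40274 + \left(\frac{583}{194}\right)^{2}} = - \sqrt{40274 + \frac{339889}{37636}} = - \sqrt{\frac{1516092153}{37636}} = - \frac{\sqrt{1516092153}}{194}$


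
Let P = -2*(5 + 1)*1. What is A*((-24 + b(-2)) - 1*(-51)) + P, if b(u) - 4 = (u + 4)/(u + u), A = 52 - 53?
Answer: -85/2 ≈ -42.500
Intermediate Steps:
A = -1
b(u) = 4 + (4 + u)/(2*u) (b(u) = 4 + (u + 4)/(u + u) = 4 + (4 + u)/((2*u)) = 4 + (4 + u)*(1/(2*u)) = 4 + (4 + u)/(2*u))
P = -12 (P = -2*6*1 = -12*1 = -12)
A*((-24 + b(-2)) - 1*(-51)) + P = -((-24 + (9/2 + 2/(-2))) - 1*(-51)) - 12 = -((-24 + (9/2 + 2*(-½))) + 51) - 12 = -((-24 + (9/2 - 1)) + 51) - 12 = -((-24 + 7/2) + 51) - 12 = -(-41/2 + 51) - 12 = -1*61/2 - 12 = -61/2 - 12 = -85/2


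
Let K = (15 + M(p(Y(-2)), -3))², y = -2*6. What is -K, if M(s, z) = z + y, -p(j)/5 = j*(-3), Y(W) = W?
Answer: 0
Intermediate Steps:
p(j) = 15*j (p(j) = -5*j*(-3) = -(-15)*j = 15*j)
y = -12
M(s, z) = -12 + z (M(s, z) = z - 12 = -12 + z)
K = 0 (K = (15 + (-12 - 3))² = (15 - 15)² = 0² = 0)
-K = -1*0 = 0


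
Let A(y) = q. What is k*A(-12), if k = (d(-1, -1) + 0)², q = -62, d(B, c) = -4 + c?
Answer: -1550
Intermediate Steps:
A(y) = -62
k = 25 (k = ((-4 - 1) + 0)² = (-5 + 0)² = (-5)² = 25)
k*A(-12) = 25*(-62) = -1550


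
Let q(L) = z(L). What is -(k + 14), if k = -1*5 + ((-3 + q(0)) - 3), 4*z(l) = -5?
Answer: -7/4 ≈ -1.7500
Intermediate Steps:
z(l) = -5/4 (z(l) = (¼)*(-5) = -5/4)
q(L) = -5/4
k = -49/4 (k = -1*5 + ((-3 - 5/4) - 3) = -5 + (-17/4 - 3) = -5 - 29/4 = -49/4 ≈ -12.250)
-(k + 14) = -(-49/4 + 14) = -1*7/4 = -7/4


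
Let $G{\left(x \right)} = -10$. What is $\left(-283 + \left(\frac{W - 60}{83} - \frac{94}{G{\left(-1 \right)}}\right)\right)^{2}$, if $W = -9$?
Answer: $\frac{12970704321}{172225} \approx 75313.0$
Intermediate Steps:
$\left(-283 + \left(\frac{W - 60}{83} - \frac{94}{G{\left(-1 \right)}}\right)\right)^{2} = \left(-283 + \left(\frac{-9 - 60}{83} - \frac{94}{-10}\right)\right)^{2} = \left(-283 + \left(\left(-9 - 60\right) \frac{1}{83} - - \frac{47}{5}\right)\right)^{2} = \left(-283 + \left(\left(-69\right) \frac{1}{83} + \frac{47}{5}\right)\right)^{2} = \left(-283 + \left(- \frac{69}{83} + \frac{47}{5}\right)\right)^{2} = \left(-283 + \frac{3556}{415}\right)^{2} = \left(- \frac{113889}{415}\right)^{2} = \frac{12970704321}{172225}$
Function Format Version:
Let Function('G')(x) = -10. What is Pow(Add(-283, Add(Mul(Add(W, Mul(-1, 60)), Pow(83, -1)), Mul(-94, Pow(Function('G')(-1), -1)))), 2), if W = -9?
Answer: Rational(12970704321, 172225) ≈ 75313.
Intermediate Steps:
Pow(Add(-283, Add(Mul(Add(W, Mul(-1, 60)), Pow(83, -1)), Mul(-94, Pow(Function('G')(-1), -1)))), 2) = Pow(Add(-283, Add(Mul(Add(-9, Mul(-1, 60)), Pow(83, -1)), Mul(-94, Pow(-10, -1)))), 2) = Pow(Add(-283, Add(Mul(Add(-9, -60), Rational(1, 83)), Mul(-94, Rational(-1, 10)))), 2) = Pow(Add(-283, Add(Mul(-69, Rational(1, 83)), Rational(47, 5))), 2) = Pow(Add(-283, Add(Rational(-69, 83), Rational(47, 5))), 2) = Pow(Add(-283, Rational(3556, 415)), 2) = Pow(Rational(-113889, 415), 2) = Rational(12970704321, 172225)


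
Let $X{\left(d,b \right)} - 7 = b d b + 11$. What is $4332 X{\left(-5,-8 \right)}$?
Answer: $-1308264$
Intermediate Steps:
$X{\left(d,b \right)} = 18 + d b^{2}$ ($X{\left(d,b \right)} = 7 + \left(b d b + 11\right) = 7 + \left(d b^{2} + 11\right) = 7 + \left(11 + d b^{2}\right) = 18 + d b^{2}$)
$4332 X{\left(-5,-8 \right)} = 4332 \left(18 - 5 \left(-8\right)^{2}\right) = 4332 \left(18 - 320\right) = 4332 \left(-302\right) = -1308264$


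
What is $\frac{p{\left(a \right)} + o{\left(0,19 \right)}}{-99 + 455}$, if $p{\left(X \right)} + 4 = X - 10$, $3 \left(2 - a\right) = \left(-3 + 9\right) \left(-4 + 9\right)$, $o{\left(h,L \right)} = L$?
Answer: $- \frac{3}{356} \approx -0.008427$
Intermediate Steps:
$a = -8$ ($a = 2 - \frac{\left(-3 + 9\right) \left(-4 + 9\right)}{3} = 2 - \frac{6 \cdot 5}{3} = 2 - 10 = -8$)
$p{\left(X \right)} = -14 + X$ ($p{\left(X \right)} = -4 + \left(X - 10\right) = -4 + \left(-10 + X\right) = -14 + X$)
$\frac{p{\left(a \right)} + o{\left(0,19 \right)}}{-99 + 455} = \frac{\left(-14 - 8\right) + 19}{-99 + 455} = \frac{-22 + 19}{356} = \left(-3\right) \frac{1}{356} = - \frac{3}{356}$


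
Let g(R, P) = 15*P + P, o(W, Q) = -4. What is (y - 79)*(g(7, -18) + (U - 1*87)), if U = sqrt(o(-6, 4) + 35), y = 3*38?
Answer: -13125 + 35*sqrt(31) ≈ -12930.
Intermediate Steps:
g(R, P) = 16*P
y = 114
U = sqrt(31) (U = sqrt(-4 + 35) = sqrt(31) ≈ 5.5678)
(y - 79)*(g(7, -18) + (U - 1*87)) = (114 - 79)*(16*(-18) + (sqrt(31) - 1*87)) = 35*(-288 + (sqrt(31) - 87)) = 35*(-288 + (-87 + sqrt(31))) = 35*(-375 + sqrt(31)) = -13125 + 35*sqrt(31)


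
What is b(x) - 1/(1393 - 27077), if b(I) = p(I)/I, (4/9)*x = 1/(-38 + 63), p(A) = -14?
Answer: -35957591/231156 ≈ -155.56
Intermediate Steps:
x = 9/100 (x = 9/(4*(-38 + 63)) = (9/4)/25 = (9/4)*(1/25) = 9/100 ≈ 0.090000)
b(I) = -14/I
b(x) - 1/(1393 - 27077) = -14/9/100 - 1/(1393 - 27077) = -14*100/9 - 1/(-25684) = -1400/9 - 1*(-1/25684) = -1400/9 + 1/25684 = -35957591/231156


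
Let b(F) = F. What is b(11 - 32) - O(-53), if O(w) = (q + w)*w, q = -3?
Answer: -2989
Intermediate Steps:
O(w) = w*(-3 + w) (O(w) = (-3 + w)*w = w*(-3 + w))
b(11 - 32) - O(-53) = (11 - 32) - (-53)*(-3 - 53) = -21 - (-53)*(-56) = -21 - 1*2968 = -21 - 2968 = -2989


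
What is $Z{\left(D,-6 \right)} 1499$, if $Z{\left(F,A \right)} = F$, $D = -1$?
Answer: $-1499$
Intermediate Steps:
$Z{\left(D,-6 \right)} 1499 = \left(-1\right) 1499 = -1499$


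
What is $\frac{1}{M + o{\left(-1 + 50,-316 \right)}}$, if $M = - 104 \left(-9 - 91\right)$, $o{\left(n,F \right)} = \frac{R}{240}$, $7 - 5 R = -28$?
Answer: $\frac{240}{2496007} \approx 9.6154 \cdot 10^{-5}$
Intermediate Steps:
$R = 7$ ($R = \frac{7}{5} - - \frac{28}{5} = \frac{7}{5} + \frac{28}{5} = 7$)
$o{\left(n,F \right)} = \frac{7}{240}$
$M = 10400$ ($M = \left(-104\right) \left(-100\right) = 10400$)
$\frac{1}{M + o{\left(-1 + 50,-316 \right)}} = \frac{1}{10400 + \frac{7}{240}} = \frac{1}{\frac{2496007}{240}} = \frac{240}{2496007}$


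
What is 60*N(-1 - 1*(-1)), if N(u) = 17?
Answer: 1020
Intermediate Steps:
60*N(-1 - 1*(-1)) = 60*17 = 1020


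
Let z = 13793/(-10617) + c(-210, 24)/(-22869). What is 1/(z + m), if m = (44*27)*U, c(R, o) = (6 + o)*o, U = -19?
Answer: -2997533/67664303473 ≈ -4.4300e-5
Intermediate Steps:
c(R, o) = o*(6 + o)
z = -3988597/2997533 (z = 13793/(-10617) + (24*(6 + 24))/(-22869) = 13793*(-1/10617) + (24*30)*(-1/22869) = -13793/10617 + 720*(-1/22869) = -13793/10617 - 80/2541 = -3988597/2997533 ≈ -1.3306)
m = -22572 (m = (44*27)*(-19) = 1188*(-19) = -22572)
1/(z + m) = 1/(-3988597/2997533 - 22572) = 1/(-67664303473/2997533) = -2997533/67664303473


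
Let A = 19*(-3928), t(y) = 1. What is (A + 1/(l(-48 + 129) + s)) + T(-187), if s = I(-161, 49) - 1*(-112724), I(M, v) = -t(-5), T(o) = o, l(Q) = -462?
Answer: -8399255758/112261 ≈ -74819.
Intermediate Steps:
A = -74632
I(M, v) = -1 (I(M, v) = -1*1 = -1)
s = 112723 (s = -1 - 1*(-112724) = -1 + 112724 = 112723)
(A + 1/(l(-48 + 129) + s)) + T(-187) = (-74632 + 1/(-462 + 112723)) - 187 = (-74632 + 1/112261) - 187 = -8378262951/112261 - 187 = -8399255758/112261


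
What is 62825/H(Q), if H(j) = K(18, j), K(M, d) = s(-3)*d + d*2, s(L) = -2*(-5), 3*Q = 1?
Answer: 62825/4 ≈ 15706.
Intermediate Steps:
Q = ⅓ (Q = (⅓)*1 = ⅓ ≈ 0.33333)
s(L) = 10
K(M, d) = 12*d (K(M, d) = 10*d + d*2 = 10*d + 2*d = 12*d)
H(j) = 12*j
62825/H(Q) = 62825/((12*(⅓))) = 62825/4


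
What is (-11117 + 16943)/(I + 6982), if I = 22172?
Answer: 971/4859 ≈ 0.19984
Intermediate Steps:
(-11117 + 16943)/(I + 6982) = (-11117 + 16943)/(22172 + 6982) = 5826/29154 = 5826*(1/29154) = 971/4859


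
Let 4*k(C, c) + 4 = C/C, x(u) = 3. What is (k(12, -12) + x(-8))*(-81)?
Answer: -729/4 ≈ -182.25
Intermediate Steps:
k(C, c) = -¾ (k(C, c) = -1 + (C/C)/4 = -1 + (¼)*1 = -1 + ¼ = -¾)
(k(12, -12) + x(-8))*(-81) = (-¾ + 3)*(-81) = (9/4)*(-81) = -729/4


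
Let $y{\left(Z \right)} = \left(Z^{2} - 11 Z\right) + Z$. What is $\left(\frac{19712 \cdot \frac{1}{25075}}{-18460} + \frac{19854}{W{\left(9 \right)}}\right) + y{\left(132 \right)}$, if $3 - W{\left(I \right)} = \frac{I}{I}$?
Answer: $\frac{3012336599947}{115721125} \approx 26031.0$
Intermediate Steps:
$y{\left(Z \right)} = Z^{2} - 10 Z$
$W{\left(I \right)} = 2$ ($W{\left(I \right)} = 3 - \frac{I}{I} = 3 - 1 = 2$)
$\left(\frac{19712 \cdot \frac{1}{25075}}{-18460} + \frac{19854}{W{\left(9 \right)}}\right) + y{\left(132 \right)} = \left(\frac{19712 \cdot \frac{1}{25075}}{-18460} + \frac{19854}{2}\right) + 132 \left(-10 + 132\right) = \left(19712 \cdot \frac{1}{25075} \left(- \frac{1}{18460}\right) + 19854 \cdot \frac{1}{2}\right) + 132 \cdot 122 = \left(\frac{19712}{25075} \left(- \frac{1}{18460}\right) + 9927\right) + 16104 = \left(- \frac{4928}{115721125} + 9927\right) + 16104 = \frac{1148763602947}{115721125} + 16104 = \frac{3012336599947}{115721125}$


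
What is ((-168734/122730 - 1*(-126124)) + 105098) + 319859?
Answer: 33817001198/61365 ≈ 5.5108e+5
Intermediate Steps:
((-168734/122730 - 1*(-126124)) + 105098) + 319859 = ((-168734*1/122730 + 126124) + 105098) + 319859 = ((-84367/61365 + 126124) + 105098) + 319859 = (7739514893/61365 + 105098) + 319859 = 14188853663/61365 + 319859 = 33817001198/61365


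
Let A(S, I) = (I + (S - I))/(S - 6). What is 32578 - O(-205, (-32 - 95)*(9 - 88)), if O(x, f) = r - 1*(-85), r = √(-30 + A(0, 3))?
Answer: 32493 - I*√30 ≈ 32493.0 - 5.4772*I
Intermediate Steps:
A(S, I) = S/(-6 + S)
r = I*√30 (r = √(-30 + 0/(-6 + 0)) = √(-30 + 0/(-6)) = √(-30 + 0*(-⅙)) = √(-30 + 0) = √(-30) = I*√30 ≈ 5.4772*I)
O(x, f) = 85 + I*√30 (O(x, f) = I*√30 - 1*(-85) = I*√30 + 85 = 85 + I*√30)
32578 - O(-205, (-32 - 95)*(9 - 88)) = 32578 - (85 + I*√30) = 32578 + (-85 - I*√30) = 32493 - I*√30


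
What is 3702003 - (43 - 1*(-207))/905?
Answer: 670062493/181 ≈ 3.7020e+6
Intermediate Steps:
3702003 - (43 - 1*(-207))/905 = 3702003 - (43 + 207)/905 = 3702003 - 250/905 = 3702003 - 1*50/181 = 3702003 - 50/181 = 670062493/181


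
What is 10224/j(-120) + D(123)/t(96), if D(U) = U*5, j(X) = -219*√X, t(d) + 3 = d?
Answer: 205/31 + 284*I*√30/365 ≈ 6.6129 + 4.2617*I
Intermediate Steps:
t(d) = -3 + d
D(U) = 5*U
10224/j(-120) + D(123)/t(96) = 10224/((-438*I*√30)) + (5*123)/(-3 + 96) = 10224/((-438*I*√30)) + 615/93 = 10224/((-438*I*√30)) + 615*(1/93) = 10224*(I*√30/13140) + 205/31 = 284*I*√30/365 + 205/31 = 205/31 + 284*I*√30/365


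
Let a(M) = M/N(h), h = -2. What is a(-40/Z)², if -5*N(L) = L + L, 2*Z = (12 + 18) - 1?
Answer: 10000/841 ≈ 11.891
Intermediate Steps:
Z = 29/2 (Z = ((12 + 18) - 1)/2 = (30 - 1)/2 = (½)*29 = 29/2 ≈ 14.500)
N(L) = -2*L/5 (N(L) = -(L + L)/5 = -2*L/5)
a(M) = 5*M/4 (a(M) = M/((-⅖*(-2))) = M/(⅘) = M*(5/4) = 5*M/4)
a(-40/Z)² = (5*(-40/29/2)/4)² = (5*(-40*2/29)/4)² = ((5/4)*(-80/29))² = (-100/29)² = 10000/841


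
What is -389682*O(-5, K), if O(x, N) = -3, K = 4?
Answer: 1169046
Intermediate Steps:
-389682*O(-5, K) = -389682*(-3) = 1169046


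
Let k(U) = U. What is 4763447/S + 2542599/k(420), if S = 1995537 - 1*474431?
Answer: 644927207039/106477420 ≈ 6056.9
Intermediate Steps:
S = 1521106 (S = 1995537 - 474431 = 1521106)
4763447/S + 2542599/k(420) = 4763447/1521106 + 2542599/420 = 4763447*(1/1521106) + 2542599*(1/420) = 4763447/1521106 + 847533/140 = 644927207039/106477420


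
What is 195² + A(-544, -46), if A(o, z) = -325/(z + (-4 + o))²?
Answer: 13416588575/352836 ≈ 38025.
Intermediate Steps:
A(o, z) = -325/(-4 + o + z)²
195² + A(-544, -46) = 195² - 325/(-4 - 544 - 46)² = 38025 - 325/(-594)² = 38025 - 325*1/352836 = 38025 - 325/352836 = 13416588575/352836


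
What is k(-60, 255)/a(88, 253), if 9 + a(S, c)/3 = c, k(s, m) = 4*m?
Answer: 85/61 ≈ 1.3934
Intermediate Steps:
a(S, c) = -27 + 3*c
k(-60, 255)/a(88, 253) = (4*255)/(-27 + 3*253) = 1020/(-27 + 759) = 1020/732 = 1020*(1/732) = 85/61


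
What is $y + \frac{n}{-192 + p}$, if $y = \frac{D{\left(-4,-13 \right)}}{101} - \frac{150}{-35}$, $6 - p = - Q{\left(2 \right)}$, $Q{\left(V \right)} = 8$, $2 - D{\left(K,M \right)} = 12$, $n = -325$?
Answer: $\frac{756655}{125846} \approx 6.0126$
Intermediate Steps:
$D{\left(K,M \right)} = -10$ ($D{\left(K,M \right)} = 2 - 12 = -10$)
$p = 14$ ($p = 6 - \left(-1\right) 8 = 6 - -8 = 6 + 8 = 14$)
$y = \frac{2960}{707}$ ($y = - \frac{10}{101} - \frac{150}{-35} = \left(-10\right) \frac{1}{101} - - \frac{30}{7} = - \frac{10}{101} + \frac{30}{7} = \frac{2960}{707} \approx 4.1867$)
$y + \frac{n}{-192 + p} = \frac{2960}{707} - \frac{325}{-192 + 14} = \frac{2960}{707} - \frac{325}{-178} = \frac{2960}{707} - - \frac{325}{178} = \frac{2960}{707} + \frac{325}{178} = \frac{756655}{125846}$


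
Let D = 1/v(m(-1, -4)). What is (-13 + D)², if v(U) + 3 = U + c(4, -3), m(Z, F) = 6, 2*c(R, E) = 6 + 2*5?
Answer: 20164/121 ≈ 166.64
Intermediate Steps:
c(R, E) = 8 (c(R, E) = (6 + 2*5)/2 = (6 + 10)/2 = (½)*16 = 8)
v(U) = 5 + U (v(U) = -3 + (U + 8) = -3 + (8 + U) = 5 + U)
D = 1/11 (D = 1/(5 + 6) = 1/11 ≈ 0.090909)
(-13 + D)² = (-13 + 1/11)² = (-142/11)² = 20164/121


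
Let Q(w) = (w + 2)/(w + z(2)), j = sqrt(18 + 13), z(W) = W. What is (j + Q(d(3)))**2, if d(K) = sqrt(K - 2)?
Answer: (1 + sqrt(31))**2 ≈ 43.135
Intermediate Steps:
d(K) = sqrt(-2 + K)
j = sqrt(31) ≈ 5.5678
Q(w) = 1 (Q(w) = (w + 2)/(w + 2) = (2 + w)/(2 + w) = 1)
(j + Q(d(3)))**2 = (sqrt(31) + 1)**2 = (1 + sqrt(31))**2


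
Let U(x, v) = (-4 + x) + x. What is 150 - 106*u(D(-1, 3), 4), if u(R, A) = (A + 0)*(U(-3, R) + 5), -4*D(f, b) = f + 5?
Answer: 2270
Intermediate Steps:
D(f, b) = -5/4 - f/4 (D(f, b) = -(f + 5)/4 = -(5 + f)/4 = -5/4 - f/4)
U(x, v) = -4 + 2*x
u(R, A) = -5*A (u(R, A) = (A + 0)*((-4 + 2*(-3)) + 5) = A*((-4 - 6) + 5) = A*(-10 + 5) = A*(-5) = -5*A)
150 - 106*u(D(-1, 3), 4) = 150 - (-530)*4 = 150 - 106*(-20) = 150 + 2120 = 2270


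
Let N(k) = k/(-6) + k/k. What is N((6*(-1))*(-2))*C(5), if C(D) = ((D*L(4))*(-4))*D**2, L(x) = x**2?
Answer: 8000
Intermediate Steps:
N(k) = 1 - k/6 (N(k) = k*(-1/6) + 1 = -k/6 + 1 = 1 - k/6)
C(D) = -64*D**3 (C(D) = ((D*4**2)*(-4))*D**2 = ((D*16)*(-4))*D**2 = ((16*D)*(-4))*D**2 = (-64*D)*D**2 = -64*D**3)
N((6*(-1))*(-2))*C(5) = (1 - 6*(-1)*(-2)/6)*(-64*5**3) = (1 - (-1)*(-2))*(-64*125) = (1 - 1/6*12)*(-8000) = (1 - 2)*(-8000) = -1*(-8000) = 8000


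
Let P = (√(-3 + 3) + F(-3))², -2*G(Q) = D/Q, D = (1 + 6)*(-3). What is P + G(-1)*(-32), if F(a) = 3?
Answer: 345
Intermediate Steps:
D = -21 (D = 7*(-3) = -21)
G(Q) = 21/(2*Q) (G(Q) = -(-21)/(2*Q) = 21/(2*Q))
P = 9 (P = (√(-3 + 3) + 3)² = (√0 + 3)² = (0 + 3)² = 3² = 9)
P + G(-1)*(-32) = 9 + ((21/2)/(-1))*(-32) = 9 + ((21/2)*(-1))*(-32) = 9 - 21/2*(-32) = 9 + 336 = 345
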